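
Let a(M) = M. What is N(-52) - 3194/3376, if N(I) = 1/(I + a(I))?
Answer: -5243/5486 ≈ -0.95571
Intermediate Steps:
N(I) = 1/(2*I) (N(I) = 1/(I + I) = 1/(2*I))
N(-52) - 3194/3376 = (1/2)/(-52) - 3194/3376 = (1/2)*(-1/52) - 3194*1/3376 = -1/104 - 1597/1688 = -5243/5486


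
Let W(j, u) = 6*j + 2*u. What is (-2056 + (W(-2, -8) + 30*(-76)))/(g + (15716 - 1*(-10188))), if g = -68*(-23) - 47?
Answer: -4364/27421 ≈ -0.15915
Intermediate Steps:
g = 1517 (g = 1564 - 47 = 1517)
W(j, u) = 2*u + 6*j
(-2056 + (W(-2, -8) + 30*(-76)))/(g + (15716 - 1*(-10188))) = (-2056 + ((2*(-8) + 6*(-2)) + 30*(-76)))/(1517 + (15716 - 1*(-10188))) = (-2056 + ((-16 - 12) - 2280))/(1517 + (15716 + 10188)) = (-2056 + (-28 - 2280))/(1517 + 25904) = (-2056 - 2308)/27421 = -4364*1/27421 = -4364/27421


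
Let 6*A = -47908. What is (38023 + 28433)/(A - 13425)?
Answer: -199368/64229 ≈ -3.1040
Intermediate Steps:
A = -23954/3 (A = (⅙)*(-47908) = -23954/3 ≈ -7984.7)
(38023 + 28433)/(A - 13425) = (38023 + 28433)/(-23954/3 - 13425) = 66456/(-64229/3) = 66456*(-3/64229) = -199368/64229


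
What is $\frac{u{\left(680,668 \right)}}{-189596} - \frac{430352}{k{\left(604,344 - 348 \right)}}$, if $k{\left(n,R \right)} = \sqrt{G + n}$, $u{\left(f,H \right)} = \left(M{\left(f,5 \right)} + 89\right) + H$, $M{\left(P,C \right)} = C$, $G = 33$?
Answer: $- \frac{381}{94798} - \frac{33104 \sqrt{13}}{7} \approx -17051.0$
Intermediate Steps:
$u{\left(f,H \right)} = 94 + H$ ($u{\left(f,H \right)} = \left(5 + 89\right) + H = 94 + H$)
$k{\left(n,R \right)} = \sqrt{33 + n}$
$\frac{u{\left(680,668 \right)}}{-189596} - \frac{430352}{k{\left(604,344 - 348 \right)}} = \frac{94 + 668}{-189596} - \frac{430352}{\sqrt{33 + 604}} = 762 \left(- \frac{1}{189596}\right) - \frac{430352}{\sqrt{637}} = - \frac{381}{94798} - \frac{430352}{7 \sqrt{13}} = - \frac{381}{94798} - 430352 \frac{\sqrt{13}}{91} = - \frac{381}{94798} - \frac{33104 \sqrt{13}}{7}$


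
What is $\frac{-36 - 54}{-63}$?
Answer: $\frac{10}{7} \approx 1.4286$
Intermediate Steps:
$\frac{-36 - 54}{-63} = \left(- \frac{1}{63}\right) \left(-90\right) = \frac{10}{7}$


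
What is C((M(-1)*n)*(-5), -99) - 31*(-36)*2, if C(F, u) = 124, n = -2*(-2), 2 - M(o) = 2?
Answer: 2356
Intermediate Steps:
M(o) = 0 (M(o) = 2 - 1*2 = 2 - 2 = 0)
n = 4
C((M(-1)*n)*(-5), -99) - 31*(-36)*2 = 124 - 31*(-36)*2 = 124 + 1116*2 = 124 + 2232 = 2356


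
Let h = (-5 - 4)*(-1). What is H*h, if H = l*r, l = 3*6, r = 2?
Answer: 324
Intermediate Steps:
l = 18
H = 36 (H = 18*2 = 36)
h = 9 (h = -9*(-1) = 9)
H*h = 36*9 = 324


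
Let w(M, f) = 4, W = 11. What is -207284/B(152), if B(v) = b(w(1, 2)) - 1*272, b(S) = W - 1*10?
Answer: 207284/271 ≈ 764.89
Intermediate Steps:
b(S) = 1 (b(S) = 11 - 1*10 = 11 - 10 = 1)
B(v) = -271 (B(v) = 1 - 1*272 = 1 - 272 = -271)
-207284/B(152) = -207284/(-271) = -207284*(-1/271) = 207284/271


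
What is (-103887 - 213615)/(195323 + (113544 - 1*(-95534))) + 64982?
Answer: 26278468280/404401 ≈ 64981.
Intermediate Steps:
(-103887 - 213615)/(195323 + (113544 - 1*(-95534))) + 64982 = -317502/(195323 + (113544 + 95534)) + 64982 = -317502/(195323 + 209078) + 64982 = -317502/404401 + 64982 = 26278468280/404401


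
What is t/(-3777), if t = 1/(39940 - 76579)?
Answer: 1/138385503 ≈ 7.2262e-9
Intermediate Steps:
t = -1/36639 (t = 1/(-36639) = -1/36639 ≈ -2.7293e-5)
t/(-3777) = -1/36639/(-3777) = -1/36639*(-1/3777) = 1/138385503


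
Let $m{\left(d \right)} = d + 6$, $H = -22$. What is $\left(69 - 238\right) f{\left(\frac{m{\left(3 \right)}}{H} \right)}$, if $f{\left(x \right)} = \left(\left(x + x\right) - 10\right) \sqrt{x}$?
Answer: $\frac{60333 i \sqrt{22}}{242} \approx 1169.4 i$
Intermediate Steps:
$m{\left(d \right)} = 6 + d$
$f{\left(x \right)} = \sqrt{x} \left(-10 + 2 x\right)$ ($f{\left(x \right)} = \left(2 x - 10\right) \sqrt{x} = \left(-10 + 2 x\right) \sqrt{x} = \sqrt{x} \left(-10 + 2 x\right)$)
$\left(69 - 238\right) f{\left(\frac{m{\left(3 \right)}}{H} \right)} = \left(69 - 238\right) 2 \sqrt{\frac{6 + 3}{-22}} \left(-5 + \frac{6 + 3}{-22}\right) = - 169 \cdot 2 \sqrt{9 \left(- \frac{1}{22}\right)} \left(-5 + 9 \left(- \frac{1}{22}\right)\right) = - 169 \cdot 2 \sqrt{- \frac{9}{22}} \left(-5 - \frac{9}{22}\right) = - 169 \cdot 2 \frac{3 i \sqrt{22}}{22} \left(- \frac{119}{22}\right) = - 169 \left(- \frac{357 i \sqrt{22}}{242}\right) = \frac{60333 i \sqrt{22}}{242}$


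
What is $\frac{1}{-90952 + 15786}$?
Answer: $- \frac{1}{75166} \approx -1.3304 \cdot 10^{-5}$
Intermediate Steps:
$\frac{1}{-90952 + 15786} = \frac{1}{-75166} = - \frac{1}{75166}$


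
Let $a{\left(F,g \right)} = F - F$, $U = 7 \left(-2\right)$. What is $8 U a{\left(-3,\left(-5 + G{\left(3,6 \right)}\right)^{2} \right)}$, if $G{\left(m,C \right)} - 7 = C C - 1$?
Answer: $0$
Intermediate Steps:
$G{\left(m,C \right)} = 6 + C^{2}$ ($G{\left(m,C \right)} = 7 + \left(C C - 1\right) = 7 + \left(C^{2} - 1\right) = 7 + \left(-1 + C^{2}\right) = 6 + C^{2}$)
$U = -14$
$a{\left(F,g \right)} = 0$
$8 U a{\left(-3,\left(-5 + G{\left(3,6 \right)}\right)^{2} \right)} = 8 \left(-14\right) 0 = \left(-112\right) 0 = 0$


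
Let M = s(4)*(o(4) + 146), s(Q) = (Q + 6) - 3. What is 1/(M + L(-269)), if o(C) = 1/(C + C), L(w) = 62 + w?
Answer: 8/6527 ≈ 0.0012257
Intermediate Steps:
o(C) = 1/(2*C)
s(Q) = 3 + Q (s(Q) = (6 + Q) - 3 = 3 + Q)
M = 8183/8 (M = (3 + 4)*((½)/4 + 146) = 7*((½)*(¼) + 146) = 7*(⅛ + 146) = 7*(1169/8) = 8183/8 ≈ 1022.9)
1/(M + L(-269)) = 1/(8183/8 + (62 - 269)) = 1/(8183/8 - 207) = 1/(6527/8) = 8/6527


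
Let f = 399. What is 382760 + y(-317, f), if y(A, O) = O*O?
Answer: 541961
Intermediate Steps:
y(A, O) = O**2
382760 + y(-317, f) = 382760 + 399**2 = 382760 + 159201 = 541961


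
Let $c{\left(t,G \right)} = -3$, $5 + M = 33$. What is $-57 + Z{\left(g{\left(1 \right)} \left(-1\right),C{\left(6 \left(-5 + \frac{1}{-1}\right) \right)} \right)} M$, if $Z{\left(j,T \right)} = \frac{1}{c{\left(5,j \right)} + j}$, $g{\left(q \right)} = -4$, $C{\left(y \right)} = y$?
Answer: $-29$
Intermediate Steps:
$M = 28$ ($M = -5 + 33 = 28$)
$Z{\left(j,T \right)} = \frac{1}{-3 + j}$
$-57 + Z{\left(g{\left(1 \right)} \left(-1\right),C{\left(6 \left(-5 + \frac{1}{-1}\right) \right)} \right)} M = -57 + \frac{1}{-3 - -4} \cdot 28 = -57 + \frac{1}{-3 + 4} \cdot 28 = -57 + 1^{-1} \cdot 28 = -57 + 1 \cdot 28 = -57 + 28 = -29$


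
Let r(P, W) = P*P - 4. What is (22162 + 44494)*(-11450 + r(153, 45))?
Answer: 796872480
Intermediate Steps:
r(P, W) = -4 + P² (r(P, W) = P² - 4 = -4 + P²)
(22162 + 44494)*(-11450 + r(153, 45)) = (22162 + 44494)*(-11450 + (-4 + 153²)) = 66656*(-11450 + (-4 + 23409)) = 66656*(-11450 + 23405) = 66656*11955 = 796872480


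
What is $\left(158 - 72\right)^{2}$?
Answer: $7396$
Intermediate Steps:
$\left(158 - 72\right)^{2} = 86^{2} = 7396$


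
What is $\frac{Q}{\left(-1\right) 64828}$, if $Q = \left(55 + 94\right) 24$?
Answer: $- \frac{894}{16207} \approx -0.055161$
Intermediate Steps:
$Q = 3576$ ($Q = 149 \cdot 24 = 3576$)
$\frac{Q}{\left(-1\right) 64828} = \frac{3576}{\left(-1\right) 64828} = \frac{3576}{-64828} = 3576 \left(- \frac{1}{64828}\right) = - \frac{894}{16207}$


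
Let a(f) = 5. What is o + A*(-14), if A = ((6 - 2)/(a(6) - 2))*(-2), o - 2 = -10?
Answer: 88/3 ≈ 29.333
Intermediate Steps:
o = -8 (o = 2 - 10 = -8)
A = -8/3 (A = ((6 - 2)/(5 - 2))*(-2) = (4/3)*(-2) = -8/3 ≈ -2.6667)
o + A*(-14) = -8 - 8/3*(-14) = -8 + 112/3 = 88/3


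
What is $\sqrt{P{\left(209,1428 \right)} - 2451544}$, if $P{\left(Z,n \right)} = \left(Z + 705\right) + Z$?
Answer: $3 i \sqrt{272269} \approx 1565.4 i$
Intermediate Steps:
$P{\left(Z,n \right)} = 705 + 2 Z$ ($P{\left(Z,n \right)} = \left(705 + Z\right) + Z = 705 + 2 Z$)
$\sqrt{P{\left(209,1428 \right)} - 2451544} = \sqrt{\left(705 + 2 \cdot 209\right) - 2451544} = \sqrt{\left(705 + 418\right) - 2451544} = \sqrt{1123 - 2451544} = \sqrt{-2450421} = 3 i \sqrt{272269}$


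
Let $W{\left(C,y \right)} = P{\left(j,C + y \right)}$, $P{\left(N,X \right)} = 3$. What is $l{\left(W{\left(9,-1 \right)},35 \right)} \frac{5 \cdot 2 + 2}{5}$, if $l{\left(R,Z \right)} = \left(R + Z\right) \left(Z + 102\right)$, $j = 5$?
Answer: $\frac{62472}{5} \approx 12494.0$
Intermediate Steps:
$W{\left(C,y \right)} = 3$
$l{\left(R,Z \right)} = \left(102 + Z\right) \left(R + Z\right)$ ($l{\left(R,Z \right)} = \left(R + Z\right) \left(102 + Z\right) = \left(102 + Z\right) \left(R + Z\right)$)
$l{\left(W{\left(9,-1 \right)},35 \right)} \frac{5 \cdot 2 + 2}{5} = \left(35^{2} + 102 \cdot 3 + 102 \cdot 35 + 3 \cdot 35\right) \frac{5 \cdot 2 + 2}{5} = \left(1225 + 306 + 3570 + 105\right) \left(10 + 2\right) \frac{1}{5} = 5206 \cdot 12 \cdot \frac{1}{5} = 5206 \cdot \frac{12}{5} = \frac{62472}{5}$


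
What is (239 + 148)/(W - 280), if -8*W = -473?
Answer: -1032/589 ≈ -1.7521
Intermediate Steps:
W = 473/8 (W = -⅛*(-473) = 473/8 ≈ 59.125)
(239 + 148)/(W - 280) = (239 + 148)/(473/8 - 280) = 387/(-1767/8) = 387*(-8/1767) = -1032/589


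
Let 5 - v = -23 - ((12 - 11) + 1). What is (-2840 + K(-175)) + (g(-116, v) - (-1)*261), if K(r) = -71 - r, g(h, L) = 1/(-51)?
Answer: -126226/51 ≈ -2475.0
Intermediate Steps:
v = 30 (v = 5 - (-23 - ((12 - 11) + 1)) = 5 - (-23 - (1 + 1)) = 5 - (-23 - 1*2) = 5 - (-23 - 2) = 5 - 1*(-25) = 5 + 25 = 30)
g(h, L) = -1/51
(-2840 + K(-175)) + (g(-116, v) - (-1)*261) = (-2840 + (-71 - 1*(-175))) + (-1/51 - (-1)*261) = (-2840 + (-71 + 175)) + (-1/51 - 1*(-261)) = (-2840 + 104) + (-1/51 + 261) = -2736 + 13310/51 = -126226/51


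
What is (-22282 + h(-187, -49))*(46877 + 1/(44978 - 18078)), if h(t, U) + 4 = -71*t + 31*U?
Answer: -3318929104232/6725 ≈ -4.9352e+8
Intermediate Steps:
h(t, U) = -4 - 71*t + 31*U (h(t, U) = -4 + (-71*t + 31*U) = -4 - 71*t + 31*U)
(-22282 + h(-187, -49))*(46877 + 1/(44978 - 18078)) = (-22282 + (-4 - 71*(-187) + 31*(-49)))*(46877 + 1/(44978 - 18078)) = (-22282 + (-4 + 13277 - 1519))*(46877 + 1/26900) = (-22282 + 11754)*(46877 + 1/26900) = -10528*1260991301/26900 = -3318929104232/6725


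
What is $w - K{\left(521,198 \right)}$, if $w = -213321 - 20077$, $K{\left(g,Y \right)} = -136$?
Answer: $-233262$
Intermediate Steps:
$w = -233398$
$w - K{\left(521,198 \right)} = -233398 - -136 = -233398 + 136 = -233262$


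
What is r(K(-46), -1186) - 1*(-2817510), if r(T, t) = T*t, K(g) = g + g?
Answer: 2926622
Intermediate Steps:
K(g) = 2*g
r(K(-46), -1186) - 1*(-2817510) = (2*(-46))*(-1186) - 1*(-2817510) = -92*(-1186) + 2817510 = 109112 + 2817510 = 2926622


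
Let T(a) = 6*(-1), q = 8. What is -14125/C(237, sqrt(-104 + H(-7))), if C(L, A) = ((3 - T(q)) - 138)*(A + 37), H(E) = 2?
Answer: 522625/189759 - 14125*I*sqrt(102)/189759 ≈ 2.7542 - 0.75177*I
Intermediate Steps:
T(a) = -6
C(L, A) = -4773 - 129*A (C(L, A) = ((3 - 1*(-6)) - 138)*(A + 37) = ((3 + 6) - 138)*(37 + A) = (9 - 138)*(37 + A) = -129*(37 + A) = -4773 - 129*A)
-14125/C(237, sqrt(-104 + H(-7))) = -14125/(-4773 - 129*sqrt(-104 + 2)) = -14125/(-4773 - 129*I*sqrt(102))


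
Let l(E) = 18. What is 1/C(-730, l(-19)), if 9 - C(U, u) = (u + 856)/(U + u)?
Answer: 356/3641 ≈ 0.097775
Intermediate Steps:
C(U, u) = 9 - (856 + u)/(U + u) (C(U, u) = 9 - (u + 856)/(U + u) = 9 - (856 + u)/(U + u))
1/C(-730, l(-19)) = 1/((-856 + 8*18 + 9*(-730))/(-730 + 18)) = 1/((-856 + 144 - 6570)/(-712)) = 1/(-1/712*(-7282)) = 1/(3641/356) = 356/3641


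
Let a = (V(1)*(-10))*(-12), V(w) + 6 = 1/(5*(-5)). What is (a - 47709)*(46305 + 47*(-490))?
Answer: -1127296695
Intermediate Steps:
V(w) = -151/25 (V(w) = -6 + 1/(5*(-5)) = -6 + 1/(-25) = -6 - 1/25 = -151/25)
a = -3624/5 (a = -151/25*(-10)*(-12) = (302/5)*(-12) = -3624/5 ≈ -724.80)
(a - 47709)*(46305 + 47*(-490)) = (-3624/5 - 47709)*(46305 + 47*(-490)) = -242169*(46305 - 23030)/5 = -242169/5*23275 = -1127296695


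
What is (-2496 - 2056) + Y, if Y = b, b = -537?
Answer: -5089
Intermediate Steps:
Y = -537
(-2496 - 2056) + Y = (-2496 - 2056) - 537 = -4552 - 537 = -5089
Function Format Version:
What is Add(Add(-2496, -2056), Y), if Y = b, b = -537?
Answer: -5089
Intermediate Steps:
Y = -537
Add(Add(-2496, -2056), Y) = Add(Add(-2496, -2056), -537) = Add(-4552, -537) = -5089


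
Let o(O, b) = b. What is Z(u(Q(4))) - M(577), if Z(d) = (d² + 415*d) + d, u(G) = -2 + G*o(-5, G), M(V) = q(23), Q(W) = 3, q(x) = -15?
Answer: 2976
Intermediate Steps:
M(V) = -15
u(G) = -2 + G² (u(G) = -2 + G*G = -2 + G²)
Z(d) = d² + 416*d
Z(u(Q(4))) - M(577) = (-2 + 3²)*(416 + (-2 + 3²)) - 1*(-15) = (-2 + 9)*(416 + (-2 + 9)) + 15 = 7*(416 + 7) + 15 = 7*423 + 15 = 2961 + 15 = 2976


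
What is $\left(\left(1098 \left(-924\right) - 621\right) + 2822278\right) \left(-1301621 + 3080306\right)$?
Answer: $3214270556925$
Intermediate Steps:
$\left(\left(1098 \left(-924\right) - 621\right) + 2822278\right) \left(-1301621 + 3080306\right) = \left(\left(-1014552 - 621\right) + 2822278\right) 1778685 = \left(-1015173 + 2822278\right) 1778685 = 1807105 \cdot 1778685 = 3214270556925$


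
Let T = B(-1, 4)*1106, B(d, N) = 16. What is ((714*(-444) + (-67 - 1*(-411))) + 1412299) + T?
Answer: 1113323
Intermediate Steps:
T = 17696 (T = 16*1106 = 17696)
((714*(-444) + (-67 - 1*(-411))) + 1412299) + T = ((714*(-444) + (-67 - 1*(-411))) + 1412299) + 17696 = ((-317016 + (-67 + 411)) + 1412299) + 17696 = ((-317016 + 344) + 1412299) + 17696 = (-316672 + 1412299) + 17696 = 1095627 + 17696 = 1113323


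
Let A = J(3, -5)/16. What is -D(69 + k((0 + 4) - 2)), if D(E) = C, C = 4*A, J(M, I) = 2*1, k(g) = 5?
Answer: -½ ≈ -0.50000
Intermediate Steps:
J(M, I) = 2
A = ⅛ (A = 2/16 = 2*(1/16) = ⅛ ≈ 0.12500)
C = ½ (C = 4*(⅛) = ½ ≈ 0.50000)
D(E) = ½
-D(69 + k((0 + 4) - 2)) = -1*½ = -½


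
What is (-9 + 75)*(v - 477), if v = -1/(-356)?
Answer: -5603763/178 ≈ -31482.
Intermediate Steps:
v = 1/356 (v = -1*(-1/356) = 1/356 ≈ 0.0028090)
(-9 + 75)*(v - 477) = (-9 + 75)*(1/356 - 477) = 66*(-169811/356) = -5603763/178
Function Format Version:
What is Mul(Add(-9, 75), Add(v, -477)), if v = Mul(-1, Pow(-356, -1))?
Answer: Rational(-5603763, 178) ≈ -31482.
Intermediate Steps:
v = Rational(1, 356) (v = Mul(-1, Rational(-1, 356)) = Rational(1, 356) ≈ 0.0028090)
Mul(Add(-9, 75), Add(v, -477)) = Mul(Add(-9, 75), Add(Rational(1, 356), -477)) = Mul(66, Rational(-169811, 356)) = Rational(-5603763, 178)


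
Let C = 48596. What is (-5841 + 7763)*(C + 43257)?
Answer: 176541466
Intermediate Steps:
(-5841 + 7763)*(C + 43257) = (-5841 + 7763)*(48596 + 43257) = 1922*91853 = 176541466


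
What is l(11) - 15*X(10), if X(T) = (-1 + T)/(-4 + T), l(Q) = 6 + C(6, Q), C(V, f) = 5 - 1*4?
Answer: -31/2 ≈ -15.500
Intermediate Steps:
C(V, f) = 1 (C(V, f) = 5 - 4 = 1)
l(Q) = 7 (l(Q) = 6 + 1 = 7)
X(T) = (-1 + T)/(-4 + T)
l(11) - 15*X(10) = 7 - 15*(-1 + 10)/(-4 + 10) = 7 - 15*9/6 = 7 - 5*9/2 = 7 - 15*3/2 = 7 - 45/2 = -31/2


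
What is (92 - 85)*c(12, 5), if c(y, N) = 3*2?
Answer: 42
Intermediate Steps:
c(y, N) = 6
(92 - 85)*c(12, 5) = (92 - 85)*6 = 7*6 = 42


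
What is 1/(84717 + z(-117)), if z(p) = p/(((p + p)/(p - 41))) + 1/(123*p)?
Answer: 14391/1218025457 ≈ 1.1815e-5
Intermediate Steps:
z(p) = -41/2 + p/2 + 1/(123*p) (z(p) = p/(((2*p)/(-41 + p))) + 1/(123*p) = p/((2*p/(-41 + p))) + 1/(123*p) = p*((-41 + p)/(2*p)) + 1/(123*p) = (-41/2 + p/2) + 1/(123*p) = -41/2 + p/2 + 1/(123*p))
1/(84717 + z(-117)) = 1/(84717 + (1/246)*(2 + 123*(-117)*(-41 - 117))/(-117)) = 1/(84717 + (1/246)*(-1/117)*(2 + 123*(-117)*(-158))) = 1/(84717 + (1/246)*(-1/117)*(2 + 2273778)) = 1/(84717 + (1/246)*(-1/117)*2273780) = 1/(84717 - 1136890/14391) = 1/(1218025457/14391) = 14391/1218025457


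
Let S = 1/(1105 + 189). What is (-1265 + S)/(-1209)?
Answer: 1636909/1564446 ≈ 1.0463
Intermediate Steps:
S = 1/1294 ≈ 0.00077280
(-1265 + S)/(-1209) = (-1265 + 1/1294)/(-1209) = -1636909/1294*(-1/1209) = 1636909/1564446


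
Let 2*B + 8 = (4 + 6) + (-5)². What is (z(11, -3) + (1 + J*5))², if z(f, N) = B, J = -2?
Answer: 81/4 ≈ 20.250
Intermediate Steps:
B = 27/2 (B = -4 + ((4 + 6) + (-5)²)/2 = -4 + (10 + 25)/2 = -4 + (½)*35 = -4 + 35/2 = 27/2 ≈ 13.500)
z(f, N) = 27/2
(z(11, -3) + (1 + J*5))² = (27/2 + (1 - 2*5))² = (27/2 + (1 - 10))² = (27/2 - 9)² = (9/2)² = 81/4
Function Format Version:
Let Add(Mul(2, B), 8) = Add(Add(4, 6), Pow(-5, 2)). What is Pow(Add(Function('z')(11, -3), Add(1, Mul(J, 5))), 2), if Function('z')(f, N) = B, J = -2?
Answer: Rational(81, 4) ≈ 20.250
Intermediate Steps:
B = Rational(27, 2) (B = Add(-4, Mul(Rational(1, 2), Add(Add(4, 6), Pow(-5, 2)))) = Add(-4, Mul(Rational(1, 2), Add(10, 25))) = Add(-4, Mul(Rational(1, 2), 35)) = Add(-4, Rational(35, 2)) = Rational(27, 2) ≈ 13.500)
Function('z')(f, N) = Rational(27, 2)
Pow(Add(Function('z')(11, -3), Add(1, Mul(J, 5))), 2) = Pow(Add(Rational(27, 2), Add(1, Mul(-2, 5))), 2) = Pow(Add(Rational(27, 2), Add(1, -10)), 2) = Pow(Add(Rational(27, 2), -9), 2) = Pow(Rational(9, 2), 2) = Rational(81, 4)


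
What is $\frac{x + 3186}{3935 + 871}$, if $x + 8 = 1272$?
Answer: $\frac{25}{27} \approx 0.92593$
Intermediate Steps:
$x = 1264$ ($x = -8 + 1272 = 1264$)
$\frac{x + 3186}{3935 + 871} = \frac{1264 + 3186}{3935 + 871} = \frac{4450}{4806} = 4450 \cdot \frac{1}{4806} = \frac{25}{27}$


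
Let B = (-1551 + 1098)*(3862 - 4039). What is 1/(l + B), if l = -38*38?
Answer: 1/78737 ≈ 1.2701e-5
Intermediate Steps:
B = 80181 (B = -453*(-177) = 80181)
l = -1444
1/(l + B) = 1/(-1444 + 80181) = 1/78737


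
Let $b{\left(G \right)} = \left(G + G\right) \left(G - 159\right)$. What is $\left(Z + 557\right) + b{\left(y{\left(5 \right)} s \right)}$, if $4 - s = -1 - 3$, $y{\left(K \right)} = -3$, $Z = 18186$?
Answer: $27527$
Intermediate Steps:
$s = 8$ ($s = 4 - \left(-1 - 3\right) = 4 - -4 = 4 + 4 = 8$)
$b{\left(G \right)} = 2 G \left(-159 + G\right)$
$\left(Z + 557\right) + b{\left(y{\left(5 \right)} s \right)} = \left(18186 + 557\right) + 2 \left(\left(-3\right) 8\right) \left(-159 - 24\right) = 18743 + 2 \left(-24\right) \left(-159 - 24\right) = 18743 + 2 \left(-24\right) \left(-183\right) = 18743 + 8784 = 27527$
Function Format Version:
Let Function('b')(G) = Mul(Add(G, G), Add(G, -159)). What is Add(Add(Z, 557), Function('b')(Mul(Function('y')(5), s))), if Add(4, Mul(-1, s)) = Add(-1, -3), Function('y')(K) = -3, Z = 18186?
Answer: 27527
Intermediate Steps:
s = 8 (s = Add(4, Mul(-1, Add(-1, -3))) = Add(4, Mul(-1, -4)) = Add(4, 4) = 8)
Function('b')(G) = Mul(2, G, Add(-159, G)) (Function('b')(G) = Mul(Mul(2, G), Add(-159, G)) = Mul(2, G, Add(-159, G)))
Add(Add(Z, 557), Function('b')(Mul(Function('y')(5), s))) = Add(Add(18186, 557), Mul(2, Mul(-3, 8), Add(-159, Mul(-3, 8)))) = Add(18743, Mul(2, -24, Add(-159, -24))) = Add(18743, Mul(2, -24, -183)) = Add(18743, 8784) = 27527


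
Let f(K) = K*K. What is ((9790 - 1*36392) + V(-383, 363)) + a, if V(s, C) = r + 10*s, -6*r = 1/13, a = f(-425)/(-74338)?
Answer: -44117494084/1449591 ≈ -30434.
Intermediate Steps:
f(K) = K²
a = -180625/74338 (a = (-425)²/(-74338) = 180625*(-1/74338) = -180625/74338 ≈ -2.4298)
r = -1/78 (r = -⅙/13 = -⅙*1/13 = -1/78 ≈ -0.012821)
V(s, C) = -1/78 + 10*s
((9790 - 1*36392) + V(-383, 363)) + a = ((9790 - 1*36392) + (-1/78 + 10*(-383))) - 180625/74338 = ((9790 - 36392) + (-1/78 - 3830)) - 180625/74338 = (-26602 - 298741/78) - 180625/74338 = -2373697/78 - 180625/74338 = -44117494084/1449591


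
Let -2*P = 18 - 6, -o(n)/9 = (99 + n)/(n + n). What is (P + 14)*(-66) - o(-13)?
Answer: -7251/13 ≈ -557.77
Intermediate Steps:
o(n) = -9*(99 + n)/(2*n) (o(n) = -9*(99 + n)/(n + n) = -9*(99 + n)/(2*n))
P = -6 (P = -(18 - 6)/2 = -½*12 = -6)
(P + 14)*(-66) - o(-13) = (-6 + 14)*(-66) - 9*(-99 - 1*(-13))/(2*(-13)) = 8*(-66) - 9*(-1)*(-99 + 13)/(2*13) = -528 - 9*(-1)*(-86)/(2*13) = -528 - 1*387/13 = -528 - 387/13 = -7251/13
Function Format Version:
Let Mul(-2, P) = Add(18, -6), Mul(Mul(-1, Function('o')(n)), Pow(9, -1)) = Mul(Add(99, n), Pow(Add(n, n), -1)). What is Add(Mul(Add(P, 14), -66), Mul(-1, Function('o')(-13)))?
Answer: Rational(-7251, 13) ≈ -557.77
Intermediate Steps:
Function('o')(n) = Mul(Rational(-9, 2), Pow(n, -1), Add(99, n)) (Function('o')(n) = Mul(-9, Mul(Add(99, n), Pow(Add(n, n), -1))) = Mul(-9, Mul(Add(99, n), Pow(Mul(2, n), -1))) = Mul(-9, Mul(Add(99, n), Mul(Rational(1, 2), Pow(n, -1)))) = Mul(-9, Mul(Rational(1, 2), Pow(n, -1), Add(99, n))) = Mul(Rational(-9, 2), Pow(n, -1), Add(99, n)))
P = -6 (P = Mul(Rational(-1, 2), Add(18, -6)) = Mul(Rational(-1, 2), 12) = -6)
Add(Mul(Add(P, 14), -66), Mul(-1, Function('o')(-13))) = Add(Mul(Add(-6, 14), -66), Mul(-1, Mul(Rational(9, 2), Pow(-13, -1), Add(-99, Mul(-1, -13))))) = Add(Mul(8, -66), Mul(-1, Mul(Rational(9, 2), Rational(-1, 13), Add(-99, 13)))) = Add(-528, Mul(-1, Mul(Rational(9, 2), Rational(-1, 13), -86))) = Add(-528, Mul(-1, Rational(387, 13))) = Add(-528, Rational(-387, 13)) = Rational(-7251, 13)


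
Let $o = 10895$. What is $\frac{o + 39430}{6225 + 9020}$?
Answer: $\frac{10065}{3049} \approx 3.3011$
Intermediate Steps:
$\frac{o + 39430}{6225 + 9020} = \frac{10895 + 39430}{6225 + 9020} = \frac{50325}{15245} = 50325 \cdot \frac{1}{15245} = \frac{10065}{3049}$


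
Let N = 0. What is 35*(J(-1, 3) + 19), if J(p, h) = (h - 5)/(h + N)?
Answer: 1925/3 ≈ 641.67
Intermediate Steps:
J(p, h) = (-5 + h)/h (J(p, h) = (h - 5)/(h + 0) = (-5 + h)/h)
35*(J(-1, 3) + 19) = 35*((-5 + 3)/3 + 19) = 35*((1/3)*(-2) + 19) = 35*(-2/3 + 19) = 35*(55/3) = 1925/3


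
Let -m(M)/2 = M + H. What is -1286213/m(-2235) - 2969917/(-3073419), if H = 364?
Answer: -3941958042833/11500733898 ≈ -342.76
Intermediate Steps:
m(M) = -728 - 2*M (m(M) = -2*(M + 364) = -2*(364 + M) = -728 - 2*M)
-1286213/m(-2235) - 2969917/(-3073419) = -1286213/(-728 - 2*(-2235)) - 2969917/(-3073419) = -1286213/(-728 + 4470) - 2969917*(-1/3073419) = -1286213/3742 + 2969917/3073419 = -3941958042833/11500733898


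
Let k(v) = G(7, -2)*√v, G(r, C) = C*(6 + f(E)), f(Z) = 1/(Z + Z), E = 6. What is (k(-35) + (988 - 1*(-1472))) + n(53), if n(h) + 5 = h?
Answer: 2508 - 73*I*√35/6 ≈ 2508.0 - 71.979*I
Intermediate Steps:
n(h) = -5 + h
f(Z) = 1/(2*Z)
G(r, C) = 73*C/12 (G(r, C) = C*(6 + (½)/6) = C*(6 + (½)*(⅙)) = C*(6 + 1/12) = C*(73/12) = 73*C/12)
k(v) = -73*√v/6 (k(v) = ((73/12)*(-2))*√v = -73*√v/6)
(k(-35) + (988 - 1*(-1472))) + n(53) = (-73*I*√35/6 + (988 - 1*(-1472))) + (-5 + 53) = (-73*I*√35/6 + (988 + 1472)) + 48 = (-73*I*√35/6 + 2460) + 48 = (2460 - 73*I*√35/6) + 48 = 2508 - 73*I*√35/6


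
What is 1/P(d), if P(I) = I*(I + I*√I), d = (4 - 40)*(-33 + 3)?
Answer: -1/1258545600 + √30/209757600 ≈ 2.5318e-8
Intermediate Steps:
d = 1080 (d = -36*(-30) = 1080)
P(I) = I*(I + I^(3/2))
1/P(d) = 1/(1080² + 1080^(5/2)) = 1/(1166400 + 6998400*√30)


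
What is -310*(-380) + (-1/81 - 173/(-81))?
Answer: 9541972/81 ≈ 1.1780e+5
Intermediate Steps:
-310*(-380) + (-1/81 - 173/(-81)) = 117800 + (-1*1/81 - 173*(-1/81)) = 117800 + (-1/81 + 173/81) = 117800 + 172/81 = 9541972/81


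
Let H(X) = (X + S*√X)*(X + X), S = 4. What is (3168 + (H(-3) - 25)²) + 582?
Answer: 2071 + 336*I*√3 ≈ 2071.0 + 581.97*I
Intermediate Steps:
H(X) = 2*X*(X + 4*√X) (H(X) = (X + 4*√X)*(X + X) = (X + 4*√X)*(2*X) = 2*X*(X + 4*√X))
(3168 + (H(-3) - 25)²) + 582 = (3168 + ((2*(-3)² + 8*(-3)^(3/2)) - 25)²) + 582 = (3168 + ((2*9 + 8*(-3*I*√3)) - 25)²) + 582 = (3168 + ((18 - 24*I*√3) - 25)²) + 582 = (3168 + (-7 - 24*I*√3)²) + 582 = 3750 + (-7 - 24*I*√3)²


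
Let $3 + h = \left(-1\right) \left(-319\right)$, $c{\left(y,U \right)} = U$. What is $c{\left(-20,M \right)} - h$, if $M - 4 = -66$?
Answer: $-378$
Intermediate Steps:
$M = -62$ ($M = 4 - 66 = -62$)
$h = 316$ ($h = -3 - -319 = -3 + 319 = 316$)
$c{\left(-20,M \right)} - h = -62 - 316 = -378$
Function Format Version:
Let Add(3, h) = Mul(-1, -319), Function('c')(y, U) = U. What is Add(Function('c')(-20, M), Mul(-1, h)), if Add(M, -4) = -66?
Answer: -378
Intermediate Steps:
M = -62 (M = Add(4, -66) = -62)
h = 316 (h = Add(-3, Mul(-1, -319)) = Add(-3, 319) = 316)
Add(Function('c')(-20, M), Mul(-1, h)) = Add(-62, Mul(-1, 316)) = Add(-62, -316) = -378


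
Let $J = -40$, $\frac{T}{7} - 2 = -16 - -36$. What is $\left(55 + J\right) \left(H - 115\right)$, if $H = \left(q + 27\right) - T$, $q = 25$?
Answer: $-3255$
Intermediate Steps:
$T = 154$ ($T = 14 + 7 \left(-16 - -36\right) = 14 + 7 \left(-16 + 36\right) = 14 + 7 \cdot 20 = 14 + 140 = 154$)
$H = -102$ ($H = \left(25 + 27\right) - 154 = 52 - 154 = -102$)
$\left(55 + J\right) \left(H - 115\right) = \left(55 - 40\right) \left(-102 - 115\right) = 15 \left(-217\right) = -3255$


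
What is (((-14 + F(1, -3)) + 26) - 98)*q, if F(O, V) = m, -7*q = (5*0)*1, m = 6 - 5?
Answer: 0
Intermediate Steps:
m = 1
q = 0 (q = -5*0/7 = -0 = -⅐*0 = 0)
F(O, V) = 1
(((-14 + F(1, -3)) + 26) - 98)*q = (((-14 + 1) + 26) - 98)*0 = ((-13 + 26) - 98)*0 = (13 - 98)*0 = -85*0 = 0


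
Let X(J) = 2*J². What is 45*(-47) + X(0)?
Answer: -2115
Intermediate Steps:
45*(-47) + X(0) = 45*(-47) + 2*0² = -2115 + 2*0 = -2115 + 0 = -2115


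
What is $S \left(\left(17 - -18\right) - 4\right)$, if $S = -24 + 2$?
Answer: $-682$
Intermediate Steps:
$S = -22$
$S \left(\left(17 - -18\right) - 4\right) = - 22 \left(\left(17 - -18\right) - 4\right) = - 22 \left(\left(17 + 18\right) - 4\right) = - 22 \left(35 - 4\right) = \left(-22\right) 31 = -682$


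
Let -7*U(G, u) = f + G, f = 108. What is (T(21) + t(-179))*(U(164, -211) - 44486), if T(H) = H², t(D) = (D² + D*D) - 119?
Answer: -20073052296/7 ≈ -2.8676e+9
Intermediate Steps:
U(G, u) = -108/7 - G/7 (U(G, u) = -(108 + G)/7 = -108/7 - G/7)
t(D) = -119 + 2*D² (t(D) = (D² + D²) - 119 = 2*D² - 119 = -119 + 2*D²)
(T(21) + t(-179))*(U(164, -211) - 44486) = (21² + (-119 + 2*(-179)²))*((-108/7 - ⅐*164) - 44486) = (441 + (-119 + 2*32041))*((-108/7 - 164/7) - 44486) = (441 + (-119 + 64082))*(-272/7 - 44486) = (441 + 63963)*(-311674/7) = 64404*(-311674/7) = -20073052296/7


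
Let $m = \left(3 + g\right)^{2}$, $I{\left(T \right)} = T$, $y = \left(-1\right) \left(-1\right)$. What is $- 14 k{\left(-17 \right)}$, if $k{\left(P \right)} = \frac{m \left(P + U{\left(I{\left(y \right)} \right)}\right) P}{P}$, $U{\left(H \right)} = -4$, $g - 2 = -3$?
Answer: $1176$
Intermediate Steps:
$g = -1$ ($g = 2 - 3 = -1$)
$y = 1$
$m = 4$ ($m = \left(3 - 1\right)^{2} = 2^{2} = 4$)
$k{\left(P \right)} = -16 + 4 P$ ($k{\left(P \right)} = \frac{4 \left(P - 4\right) P}{P} = \frac{4 \left(-4 + P\right) P}{P} = \frac{\left(-16 + 4 P\right) P}{P} = \frac{P \left(-16 + 4 P\right)}{P} = -16 + 4 P$)
$- 14 k{\left(-17 \right)} = - 14 \left(-16 + 4 \left(-17\right)\right) = - 14 \left(-16 - 68\right) = \left(-14\right) \left(-84\right) = 1176$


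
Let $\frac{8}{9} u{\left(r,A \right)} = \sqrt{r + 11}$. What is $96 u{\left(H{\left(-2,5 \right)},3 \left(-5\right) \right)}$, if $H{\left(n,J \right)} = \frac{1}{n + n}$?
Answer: $54 \sqrt{43} \approx 354.1$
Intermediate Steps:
$H{\left(n,J \right)} = \frac{1}{2 n}$
$u{\left(r,A \right)} = \frac{9 \sqrt{11 + r}}{8}$ ($u{\left(r,A \right)} = \frac{9 \sqrt{r + 11}}{8} = \frac{9 \sqrt{11 + r}}{8}$)
$96 u{\left(H{\left(-2,5 \right)},3 \left(-5\right) \right)} = 96 \frac{9 \sqrt{11 + \frac{1}{2 \left(-2\right)}}}{8} = 96 \frac{9 \sqrt{11 + \frac{1}{2} \left(- \frac{1}{2}\right)}}{8} = 96 \frac{9 \sqrt{11 - \frac{1}{4}}}{8} = 96 \frac{9 \sqrt{\frac{43}{4}}}{8} = 96 \frac{9 \frac{\sqrt{43}}{2}}{8} = 96 \frac{9 \sqrt{43}}{16} = 54 \sqrt{43}$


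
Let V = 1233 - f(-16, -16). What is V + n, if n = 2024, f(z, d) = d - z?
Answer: 3257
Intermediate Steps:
V = 1233 (V = 1233 - (-16 - 1*(-16)) = 1233 - (-16 + 16) = 1233 - 1*0 = 1233 + 0 = 1233)
V + n = 1233 + 2024 = 3257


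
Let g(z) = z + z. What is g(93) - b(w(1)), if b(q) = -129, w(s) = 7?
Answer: 315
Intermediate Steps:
g(z) = 2*z
g(93) - b(w(1)) = 2*93 - 1*(-129) = 186 + 129 = 315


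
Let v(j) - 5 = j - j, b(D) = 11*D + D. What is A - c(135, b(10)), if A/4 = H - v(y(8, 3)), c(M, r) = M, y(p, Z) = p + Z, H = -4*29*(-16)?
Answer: 7269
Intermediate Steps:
b(D) = 12*D
H = 1856 (H = -116*(-16) = 1856)
y(p, Z) = Z + p
v(j) = 5 (v(j) = 5 + (j - j) = 5 + 0 = 5)
A = 7404 (A = 4*(1856 - 1*5) = 4*(1856 - 5) = 4*1851 = 7404)
A - c(135, b(10)) = 7404 - 1*135 = 7404 - 135 = 7269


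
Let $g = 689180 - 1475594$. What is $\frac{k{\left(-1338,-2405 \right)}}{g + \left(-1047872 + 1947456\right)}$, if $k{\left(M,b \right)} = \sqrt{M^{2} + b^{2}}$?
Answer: $\frac{\sqrt{7574269}}{113170} \approx 0.024319$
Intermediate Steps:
$g = -786414$ ($g = 689180 - 1475594 = -786414$)
$\frac{k{\left(-1338,-2405 \right)}}{g + \left(-1047872 + 1947456\right)} = \frac{\sqrt{\left(-1338\right)^{2} + \left(-2405\right)^{2}}}{-786414 + \left(-1047872 + 1947456\right)} = \frac{\sqrt{1790244 + 5784025}}{-786414 + 899584} = \frac{\sqrt{7574269}}{113170}$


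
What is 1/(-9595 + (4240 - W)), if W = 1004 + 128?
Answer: -1/6487 ≈ -0.00015415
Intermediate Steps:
W = 1132
1/(-9595 + (4240 - W)) = 1/(-9595 + (4240 - 1*1132)) = 1/(-9595 + (4240 - 1132)) = 1/(-9595 + 3108) = 1/(-6487) = -1/6487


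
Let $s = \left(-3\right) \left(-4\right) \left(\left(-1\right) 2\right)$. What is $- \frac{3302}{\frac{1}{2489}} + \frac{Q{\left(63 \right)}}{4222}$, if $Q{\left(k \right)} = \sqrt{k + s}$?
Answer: $-8218678 + \frac{\sqrt{39}}{4222} \approx -8.2187 \cdot 10^{6}$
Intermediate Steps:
$s = -24$ ($s = 12 \left(-2\right) = -24$)
$Q{\left(k \right)} = \sqrt{-24 + k}$ ($Q{\left(k \right)} = \sqrt{k - 24} = \sqrt{-24 + k}$)
$- \frac{3302}{\frac{1}{2489}} + \frac{Q{\left(63 \right)}}{4222} = - \frac{3302}{\frac{1}{2489}} + \frac{\sqrt{-24 + 63}}{4222} = - 3302 \frac{1}{\frac{1}{2489}} + \sqrt{39} \cdot \frac{1}{4222} = \left(-3302\right) 2489 + \frac{\sqrt{39}}{4222} = -8218678 + \frac{\sqrt{39}}{4222}$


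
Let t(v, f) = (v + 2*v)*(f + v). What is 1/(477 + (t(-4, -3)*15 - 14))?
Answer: 1/1723 ≈ 0.00058038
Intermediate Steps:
t(v, f) = 3*v*(f + v) (t(v, f) = (3*v)*(f + v) = 3*v*(f + v))
1/(477 + (t(-4, -3)*15 - 14)) = 1/(477 + ((3*(-4)*(-3 - 4))*15 - 14)) = 1/(477 + ((3*(-4)*(-7))*15 - 14)) = 1/(477 + (84*15 - 14)) = 1/(477 + (1260 - 14)) = 1/(477 + 1246) = 1/1723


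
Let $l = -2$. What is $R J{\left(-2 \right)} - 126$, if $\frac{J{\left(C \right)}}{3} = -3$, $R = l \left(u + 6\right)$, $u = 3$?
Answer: $36$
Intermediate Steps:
$R = -18$ ($R = - 2 \left(3 + 6\right) = \left(-2\right) 9 = -18$)
$J{\left(C \right)} = -9$ ($J{\left(C \right)} = 3 \left(-3\right) = -9$)
$R J{\left(-2 \right)} - 126 = \left(-18\right) \left(-9\right) - 126 = 162 - 126 = 36$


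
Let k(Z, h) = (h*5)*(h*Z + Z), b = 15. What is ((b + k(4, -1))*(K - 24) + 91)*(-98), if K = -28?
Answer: 67522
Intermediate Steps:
k(Z, h) = 5*h*(Z + Z*h) (k(Z, h) = (5*h)*(Z*h + Z) = (5*h)*(Z + Z*h) = 5*h*(Z + Z*h))
((b + k(4, -1))*(K - 24) + 91)*(-98) = ((15 + 5*4*(-1)*(1 - 1))*(-28 - 24) + 91)*(-98) = ((15 + 5*4*(-1)*0)*(-52) + 91)*(-98) = ((15 + 0)*(-52) + 91)*(-98) = (15*(-52) + 91)*(-98) = (-780 + 91)*(-98) = -689*(-98) = 67522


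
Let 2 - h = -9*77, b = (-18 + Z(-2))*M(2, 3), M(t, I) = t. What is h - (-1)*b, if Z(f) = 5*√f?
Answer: 659 + 10*I*√2 ≈ 659.0 + 14.142*I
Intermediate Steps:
b = -36 + 10*I*√2 (b = (-18 + 5*√(-2))*2 = (-18 + 5*(I*√2))*2 = (-18 + 5*I*√2)*2 = -36 + 10*I*√2 ≈ -36.0 + 14.142*I)
h = 695 (h = 2 - (-9)*77 = 2 - 1*(-693) = 2 + 693 = 695)
h - (-1)*b = 695 - (-1)*(-36 + 10*I*√2) = 695 - (36 - 10*I*√2) = 695 + (-36 + 10*I*√2) = 659 + 10*I*√2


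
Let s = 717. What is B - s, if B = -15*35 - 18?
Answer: -1260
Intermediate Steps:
B = -543 (B = -525 - 18 = -543)
B - s = -543 - 1*717 = -543 - 717 = -1260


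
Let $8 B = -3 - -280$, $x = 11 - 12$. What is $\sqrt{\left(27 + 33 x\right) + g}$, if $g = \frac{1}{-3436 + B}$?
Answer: $\frac{i \sqrt{4442848814}}{27211} \approx 2.4496 i$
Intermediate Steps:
$x = -1$
$B = \frac{277}{8}$ ($B = \frac{-3 - -280}{8} = \frac{-3 + 280}{8} = \frac{1}{8} \cdot 277 = \frac{277}{8} \approx 34.625$)
$g = - \frac{8}{27211}$ ($g = \frac{1}{-3436 + \frac{277}{8}} = \frac{1}{- \frac{27211}{8}} = - \frac{8}{27211} \approx -0.000294$)
$\sqrt{\left(27 + 33 x\right) + g} = \sqrt{\left(27 + 33 \left(-1\right)\right) - \frac{8}{27211}} = \sqrt{\left(27 - 33\right) - \frac{8}{27211}} = \sqrt{-6 - \frac{8}{27211}} = \sqrt{- \frac{163274}{27211}} = \frac{i \sqrt{4442848814}}{27211}$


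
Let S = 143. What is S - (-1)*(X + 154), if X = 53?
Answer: 350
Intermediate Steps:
S - (-1)*(X + 154) = 143 - (-1)*(53 + 154) = 143 - (-1)*207 = 143 - 1*(-207) = 143 + 207 = 350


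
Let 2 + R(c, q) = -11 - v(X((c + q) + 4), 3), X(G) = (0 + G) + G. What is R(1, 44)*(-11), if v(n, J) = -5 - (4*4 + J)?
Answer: -121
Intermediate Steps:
X(G) = 2*G (X(G) = G + G = 2*G)
v(n, J) = -21 - J (v(n, J) = -5 - (16 + J) = -5 + (-16 - J) = -21 - J)
R(c, q) = 11 (R(c, q) = -2 + (-11 - (-21 - 1*3)) = -2 + (-11 - (-21 - 3)) = -2 + (-11 - 1*(-24)) = -2 + (-11 + 24) = -2 + 13 = 11)
R(1, 44)*(-11) = 11*(-11) = -121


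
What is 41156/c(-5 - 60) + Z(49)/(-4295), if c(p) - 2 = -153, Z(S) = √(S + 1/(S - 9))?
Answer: -41156/151 - √19610/85900 ≈ -272.56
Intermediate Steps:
Z(S) = √(S + 1/(-9 + S))
c(p) = -151 (c(p) = 2 - 153 = -151)
41156/c(-5 - 60) + Z(49)/(-4295) = 41156/(-151) + √((1 + 49*(-9 + 49))/(-9 + 49))/(-4295) = 41156*(-1/151) + √((1 + 49*40)/40)*(-1/4295) = -41156/151 + √((1 + 1960)/40)*(-1/4295) = -41156/151 + √((1/40)*1961)*(-1/4295) = -41156/151 + √(1961/40)*(-1/4295) = -41156/151 + (√19610/20)*(-1/4295) = -41156/151 - √19610/85900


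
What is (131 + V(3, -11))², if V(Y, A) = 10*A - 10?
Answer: 121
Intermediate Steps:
V(Y, A) = -10 + 10*A
(131 + V(3, -11))² = (131 + (-10 + 10*(-11)))² = (131 + (-10 - 110))² = (131 - 120)² = 11² = 121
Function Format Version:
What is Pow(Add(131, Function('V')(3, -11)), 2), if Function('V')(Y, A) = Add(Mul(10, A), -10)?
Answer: 121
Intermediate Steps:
Function('V')(Y, A) = Add(-10, Mul(10, A))
Pow(Add(131, Function('V')(3, -11)), 2) = Pow(Add(131, Add(-10, Mul(10, -11))), 2) = Pow(Add(131, Add(-10, -110)), 2) = Pow(Add(131, -120), 2) = Pow(11, 2) = 121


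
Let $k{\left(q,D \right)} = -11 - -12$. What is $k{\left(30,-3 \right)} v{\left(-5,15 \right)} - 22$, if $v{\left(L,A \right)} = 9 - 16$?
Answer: $-29$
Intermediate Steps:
$k{\left(q,D \right)} = 1$ ($k{\left(q,D \right)} = -11 + 12 = 1$)
$v{\left(L,A \right)} = -7$
$k{\left(30,-3 \right)} v{\left(-5,15 \right)} - 22 = 1 \left(-7\right) - 22 = -7 - 22 = -29$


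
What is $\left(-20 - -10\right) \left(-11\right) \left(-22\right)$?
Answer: $-2420$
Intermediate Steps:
$\left(-20 - -10\right) \left(-11\right) \left(-22\right) = \left(-20 + 10\right) \left(-11\right) \left(-22\right) = \left(-10\right) \left(-11\right) \left(-22\right) = 110 \left(-22\right) = -2420$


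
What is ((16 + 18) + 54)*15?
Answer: 1320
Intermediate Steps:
((16 + 18) + 54)*15 = (34 + 54)*15 = 88*15 = 1320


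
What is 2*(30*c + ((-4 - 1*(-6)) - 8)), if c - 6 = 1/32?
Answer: 2799/8 ≈ 349.88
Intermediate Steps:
c = 193/32 (c = 6 + 1/32 = 193/32 ≈ 6.0313)
2*(30*c + ((-4 - 1*(-6)) - 8)) = 2*(30*(193/32) + ((-4 - 1*(-6)) - 8)) = 2*(2895/16 + ((-4 + 6) - 8)) = 2*(2895/16 + (2 - 8)) = 2*(2895/16 - 6) = 2*(2799/16) = 2799/8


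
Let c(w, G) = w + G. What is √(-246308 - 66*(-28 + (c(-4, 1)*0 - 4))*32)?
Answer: 2*I*√44681 ≈ 422.76*I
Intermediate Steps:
c(w, G) = G + w
√(-246308 - 66*(-28 + (c(-4, 1)*0 - 4))*32) = √(-246308 - 66*(-28 + ((1 - 4)*0 - 4))*32) = √(-246308 - 66*(-28 + (-3*0 - 4))*32) = √(-246308 - 66*(-28 + (0 - 4))*32) = √(-246308 - 66*(-28 - 4)*32) = √(-246308 - 66*(-32)*32) = √(-246308 + 2112*32) = √(-246308 + 67584) = √(-178724) = 2*I*√44681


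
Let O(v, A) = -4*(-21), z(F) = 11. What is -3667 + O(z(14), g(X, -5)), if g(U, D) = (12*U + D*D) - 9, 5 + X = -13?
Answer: -3583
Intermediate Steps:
X = -18 (X = -5 - 13 = -18)
g(U, D) = -9 + D² + 12*U (g(U, D) = (12*U + D²) - 9 = (D² + 12*U) - 9 = -9 + D² + 12*U)
O(v, A) = 84
-3667 + O(z(14), g(X, -5)) = -3667 + 84 = -3583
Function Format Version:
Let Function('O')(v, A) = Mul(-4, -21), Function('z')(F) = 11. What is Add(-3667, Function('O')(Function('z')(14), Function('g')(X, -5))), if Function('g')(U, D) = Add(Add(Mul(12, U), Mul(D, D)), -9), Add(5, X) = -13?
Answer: -3583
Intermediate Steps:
X = -18 (X = Add(-5, -13) = -18)
Function('g')(U, D) = Add(-9, Pow(D, 2), Mul(12, U)) (Function('g')(U, D) = Add(Add(Mul(12, U), Pow(D, 2)), -9) = Add(Add(Pow(D, 2), Mul(12, U)), -9) = Add(-9, Pow(D, 2), Mul(12, U)))
Function('O')(v, A) = 84
Add(-3667, Function('O')(Function('z')(14), Function('g')(X, -5))) = Add(-3667, 84) = -3583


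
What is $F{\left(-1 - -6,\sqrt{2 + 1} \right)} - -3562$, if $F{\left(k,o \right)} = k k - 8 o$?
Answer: $3587 - 8 \sqrt{3} \approx 3573.1$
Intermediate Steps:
$F{\left(k,o \right)} = k^{2} - 8 o$
$F{\left(-1 - -6,\sqrt{2 + 1} \right)} - -3562 = \left(\left(-1 - -6\right)^{2} - 8 \sqrt{2 + 1}\right) - -3562 = \left(\left(-1 + 6\right)^{2} - 8 \sqrt{3}\right) + 3562 = \left(5^{2} - 8 \sqrt{3}\right) + 3562 = \left(25 - 8 \sqrt{3}\right) + 3562 = 3587 - 8 \sqrt{3}$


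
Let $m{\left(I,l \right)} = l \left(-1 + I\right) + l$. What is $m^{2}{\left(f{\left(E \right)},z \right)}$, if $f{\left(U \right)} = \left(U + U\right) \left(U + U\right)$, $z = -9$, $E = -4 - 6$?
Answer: $12960000$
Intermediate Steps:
$E = -10$ ($E = -4 - 6 = -10$)
$f{\left(U \right)} = 4 U^{2}$ ($f{\left(U \right)} = 2 U 2 U = 4 U^{2}$)
$m{\left(I,l \right)} = l + l \left(-1 + I\right)$
$m^{2}{\left(f{\left(E \right)},z \right)} = \left(4 \left(-10\right)^{2} \left(-9\right)\right)^{2} = \left(4 \cdot 100 \left(-9\right)\right)^{2} = \left(400 \left(-9\right)\right)^{2} = \left(-3600\right)^{2} = 12960000$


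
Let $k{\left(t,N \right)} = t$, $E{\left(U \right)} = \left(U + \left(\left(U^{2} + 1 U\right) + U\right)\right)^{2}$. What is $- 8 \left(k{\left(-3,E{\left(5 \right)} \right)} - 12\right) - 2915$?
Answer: $-2795$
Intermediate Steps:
$E{\left(U \right)} = \left(U^{2} + 3 U\right)^{2}$ ($E{\left(U \right)} = \left(U + \left(\left(U^{2} + U\right) + U\right)\right)^{2} = \left(U + \left(\left(U + U^{2}\right) + U\right)\right)^{2} = \left(U + \left(U^{2} + 2 U\right)\right)^{2} = \left(U^{2} + 3 U\right)^{2}$)
$- 8 \left(k{\left(-3,E{\left(5 \right)} \right)} - 12\right) - 2915 = - 8 \left(-3 - 12\right) - 2915 = \left(-8\right) \left(-15\right) - 2915 = 120 - 2915 = -2795$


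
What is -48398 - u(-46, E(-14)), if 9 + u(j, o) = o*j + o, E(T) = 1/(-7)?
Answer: -338768/7 ≈ -48395.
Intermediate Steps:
E(T) = -⅐
u(j, o) = -9 + o + j*o (u(j, o) = -9 + (o*j + o) = -9 + (j*o + o) = -9 + (o + j*o) = -9 + o + j*o)
-48398 - u(-46, E(-14)) = -48398 - (-9 - ⅐ - 46*(-⅐)) = -48398 - (-9 - ⅐ + 46/7) = -48398 - 1*(-18/7) = -48398 + 18/7 = -338768/7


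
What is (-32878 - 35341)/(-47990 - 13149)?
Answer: 68219/61139 ≈ 1.1158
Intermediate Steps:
(-32878 - 35341)/(-47990 - 13149) = -68219/(-61139) = -68219*(-1/61139) = 68219/61139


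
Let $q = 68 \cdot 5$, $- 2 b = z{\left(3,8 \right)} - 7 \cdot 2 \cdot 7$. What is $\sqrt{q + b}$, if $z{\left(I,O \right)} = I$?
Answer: $\frac{5 \sqrt{62}}{2} \approx 19.685$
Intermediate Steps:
$b = \frac{95}{2}$ ($b = - \frac{3 - 7 \cdot 2 \cdot 7}{2} = - \frac{3 - 14 \cdot 7}{2} = - \frac{3 - 98}{2} = \left(- \frac{1}{2}\right) \left(-95\right) = \frac{95}{2} \approx 47.5$)
$q = 340$
$\sqrt{q + b} = \sqrt{340 + \frac{95}{2}} = \sqrt{\frac{775}{2}} = \frac{5 \sqrt{62}}{2}$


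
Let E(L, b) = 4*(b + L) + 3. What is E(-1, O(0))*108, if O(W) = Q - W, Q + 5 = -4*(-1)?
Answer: -540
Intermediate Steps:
Q = -1 (Q = -5 - 4*(-1) = -5 + 4 = -1)
O(W) = -1 - W
E(L, b) = 3 + 4*L + 4*b (E(L, b) = 4*(L + b) + 3 = (4*L + 4*b) + 3 = 3 + 4*L + 4*b)
E(-1, O(0))*108 = (3 + 4*(-1) + 4*(-1 - 1*0))*108 = (3 - 4 + 4*(-1 + 0))*108 = (3 - 4 + 4*(-1))*108 = (3 - 4 - 4)*108 = -5*108 = -540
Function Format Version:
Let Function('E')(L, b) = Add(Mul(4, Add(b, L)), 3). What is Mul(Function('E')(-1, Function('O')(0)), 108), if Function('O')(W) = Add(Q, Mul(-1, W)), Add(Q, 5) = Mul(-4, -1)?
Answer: -540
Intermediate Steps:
Q = -1 (Q = Add(-5, Mul(-4, -1)) = Add(-5, 4) = -1)
Function('O')(W) = Add(-1, Mul(-1, W))
Function('E')(L, b) = Add(3, Mul(4, L), Mul(4, b)) (Function('E')(L, b) = Add(Mul(4, Add(L, b)), 3) = Add(Add(Mul(4, L), Mul(4, b)), 3) = Add(3, Mul(4, L), Mul(4, b)))
Mul(Function('E')(-1, Function('O')(0)), 108) = Mul(Add(3, Mul(4, -1), Mul(4, Add(-1, Mul(-1, 0)))), 108) = Mul(Add(3, -4, Mul(4, Add(-1, 0))), 108) = Mul(Add(3, -4, Mul(4, -1)), 108) = Mul(Add(3, -4, -4), 108) = Mul(-5, 108) = -540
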